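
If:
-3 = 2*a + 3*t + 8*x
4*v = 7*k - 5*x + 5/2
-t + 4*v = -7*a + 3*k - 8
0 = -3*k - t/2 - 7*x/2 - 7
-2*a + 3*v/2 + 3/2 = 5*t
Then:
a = -10435/24782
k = -52859/24782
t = -5230/12391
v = -36781/12391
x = -1381/12391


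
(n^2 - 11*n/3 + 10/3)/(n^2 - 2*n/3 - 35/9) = 3*(-3*n^2 + 11*n - 10)/(-9*n^2 + 6*n + 35)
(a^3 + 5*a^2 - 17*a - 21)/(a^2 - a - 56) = (a^2 - 2*a - 3)/(a - 8)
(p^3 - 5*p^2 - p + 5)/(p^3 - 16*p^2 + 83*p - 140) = (p^2 - 1)/(p^2 - 11*p + 28)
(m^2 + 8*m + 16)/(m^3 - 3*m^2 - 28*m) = (m + 4)/(m*(m - 7))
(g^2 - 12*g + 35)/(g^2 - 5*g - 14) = (g - 5)/(g + 2)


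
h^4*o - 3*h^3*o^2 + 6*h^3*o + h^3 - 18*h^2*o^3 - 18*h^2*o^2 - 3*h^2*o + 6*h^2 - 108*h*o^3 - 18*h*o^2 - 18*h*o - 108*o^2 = (h + 6)*(h - 6*o)*(h + 3*o)*(h*o + 1)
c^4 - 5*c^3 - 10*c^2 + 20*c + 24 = (c - 6)*(c - 2)*(c + 1)*(c + 2)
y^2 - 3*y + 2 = (y - 2)*(y - 1)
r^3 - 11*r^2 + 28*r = r*(r - 7)*(r - 4)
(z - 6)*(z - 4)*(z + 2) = z^3 - 8*z^2 + 4*z + 48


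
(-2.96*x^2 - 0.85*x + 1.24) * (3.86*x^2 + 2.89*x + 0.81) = -11.4256*x^4 - 11.8354*x^3 - 0.0677000000000012*x^2 + 2.8951*x + 1.0044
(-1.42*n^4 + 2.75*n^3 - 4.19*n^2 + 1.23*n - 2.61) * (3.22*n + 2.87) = -4.5724*n^5 + 4.7796*n^4 - 5.5993*n^3 - 8.0647*n^2 - 4.8741*n - 7.4907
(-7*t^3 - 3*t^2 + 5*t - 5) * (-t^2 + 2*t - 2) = 7*t^5 - 11*t^4 + 3*t^3 + 21*t^2 - 20*t + 10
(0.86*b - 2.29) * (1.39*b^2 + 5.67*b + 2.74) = 1.1954*b^3 + 1.6931*b^2 - 10.6279*b - 6.2746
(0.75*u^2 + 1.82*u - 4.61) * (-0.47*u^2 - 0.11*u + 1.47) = -0.3525*u^4 - 0.9379*u^3 + 3.069*u^2 + 3.1825*u - 6.7767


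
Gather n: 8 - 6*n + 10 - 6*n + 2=20 - 12*n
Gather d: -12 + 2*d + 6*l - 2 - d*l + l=d*(2 - l) + 7*l - 14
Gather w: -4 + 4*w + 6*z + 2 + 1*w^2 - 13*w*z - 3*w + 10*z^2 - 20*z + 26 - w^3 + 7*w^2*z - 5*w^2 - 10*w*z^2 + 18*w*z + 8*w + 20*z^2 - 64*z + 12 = -w^3 + w^2*(7*z - 4) + w*(-10*z^2 + 5*z + 9) + 30*z^2 - 78*z + 36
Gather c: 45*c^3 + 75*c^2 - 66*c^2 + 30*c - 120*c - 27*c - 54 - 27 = 45*c^3 + 9*c^2 - 117*c - 81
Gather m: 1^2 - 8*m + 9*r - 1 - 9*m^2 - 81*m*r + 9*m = -9*m^2 + m*(1 - 81*r) + 9*r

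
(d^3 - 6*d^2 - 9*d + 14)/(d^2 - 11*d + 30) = (d^3 - 6*d^2 - 9*d + 14)/(d^2 - 11*d + 30)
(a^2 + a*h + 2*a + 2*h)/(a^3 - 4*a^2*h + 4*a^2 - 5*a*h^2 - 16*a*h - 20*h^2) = (a + 2)/(a^2 - 5*a*h + 4*a - 20*h)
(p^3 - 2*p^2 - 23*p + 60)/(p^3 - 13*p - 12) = (p^2 + 2*p - 15)/(p^2 + 4*p + 3)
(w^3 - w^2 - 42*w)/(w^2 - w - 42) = w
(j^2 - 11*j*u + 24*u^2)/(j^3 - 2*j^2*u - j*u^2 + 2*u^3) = (j^2 - 11*j*u + 24*u^2)/(j^3 - 2*j^2*u - j*u^2 + 2*u^3)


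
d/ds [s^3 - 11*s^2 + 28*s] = 3*s^2 - 22*s + 28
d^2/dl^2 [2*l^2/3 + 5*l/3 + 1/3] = 4/3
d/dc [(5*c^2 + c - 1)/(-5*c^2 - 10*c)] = (-9*c^2 - 2*c - 2)/(5*c^2*(c^2 + 4*c + 4))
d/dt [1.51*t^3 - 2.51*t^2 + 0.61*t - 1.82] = 4.53*t^2 - 5.02*t + 0.61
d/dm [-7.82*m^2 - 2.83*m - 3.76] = -15.64*m - 2.83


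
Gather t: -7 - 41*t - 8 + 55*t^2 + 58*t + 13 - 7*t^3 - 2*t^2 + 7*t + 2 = -7*t^3 + 53*t^2 + 24*t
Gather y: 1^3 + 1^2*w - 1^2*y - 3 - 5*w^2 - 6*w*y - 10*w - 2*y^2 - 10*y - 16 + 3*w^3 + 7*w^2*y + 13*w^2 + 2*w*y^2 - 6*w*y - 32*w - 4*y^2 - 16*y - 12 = 3*w^3 + 8*w^2 - 41*w + y^2*(2*w - 6) + y*(7*w^2 - 12*w - 27) - 30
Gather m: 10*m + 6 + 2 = 10*m + 8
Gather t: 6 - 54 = -48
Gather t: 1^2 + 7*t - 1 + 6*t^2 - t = 6*t^2 + 6*t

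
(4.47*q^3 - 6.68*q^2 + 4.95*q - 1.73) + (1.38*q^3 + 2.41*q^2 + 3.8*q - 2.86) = 5.85*q^3 - 4.27*q^2 + 8.75*q - 4.59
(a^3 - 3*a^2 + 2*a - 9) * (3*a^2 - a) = 3*a^5 - 10*a^4 + 9*a^3 - 29*a^2 + 9*a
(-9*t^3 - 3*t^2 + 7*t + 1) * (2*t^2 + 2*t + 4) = -18*t^5 - 24*t^4 - 28*t^3 + 4*t^2 + 30*t + 4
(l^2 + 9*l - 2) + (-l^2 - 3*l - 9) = 6*l - 11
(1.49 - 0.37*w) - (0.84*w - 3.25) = 4.74 - 1.21*w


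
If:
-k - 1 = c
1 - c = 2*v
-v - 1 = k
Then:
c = 1/3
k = -4/3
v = 1/3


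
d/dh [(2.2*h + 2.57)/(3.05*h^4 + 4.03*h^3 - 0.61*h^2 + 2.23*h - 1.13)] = (-20.13*h^4 - 49.086*h^3 - 29.7293*h^2 + 3.1354*h - 8.2171)/(9.3025*h^8 + 24.583*h^7 + 12.5199*h^6 + 8.6864*h^5 + 11.4529*h^4 - 11.8284*h^3 + 6.3515*h^2 - 5.0398*h + 1.2769)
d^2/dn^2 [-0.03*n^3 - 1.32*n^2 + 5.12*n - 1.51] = -0.18*n - 2.64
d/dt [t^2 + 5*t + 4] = 2*t + 5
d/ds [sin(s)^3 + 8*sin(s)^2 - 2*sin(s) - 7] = (3*sin(s)^2 + 16*sin(s) - 2)*cos(s)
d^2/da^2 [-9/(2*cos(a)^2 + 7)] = 36*(4*sin(a)^4 + 12*sin(a)^2 - 9)/(cos(2*a) + 8)^3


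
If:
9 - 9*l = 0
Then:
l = 1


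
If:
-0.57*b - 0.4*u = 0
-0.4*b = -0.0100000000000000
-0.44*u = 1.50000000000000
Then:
No Solution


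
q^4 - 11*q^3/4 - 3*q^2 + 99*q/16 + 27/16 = (q - 3)*(q - 3/2)*(q + 1/4)*(q + 3/2)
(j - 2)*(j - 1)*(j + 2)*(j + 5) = j^4 + 4*j^3 - 9*j^2 - 16*j + 20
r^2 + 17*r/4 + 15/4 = (r + 5/4)*(r + 3)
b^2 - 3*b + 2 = (b - 2)*(b - 1)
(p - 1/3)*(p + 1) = p^2 + 2*p/3 - 1/3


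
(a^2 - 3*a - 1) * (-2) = -2*a^2 + 6*a + 2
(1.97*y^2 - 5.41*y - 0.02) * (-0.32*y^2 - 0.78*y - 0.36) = -0.6304*y^4 + 0.1946*y^3 + 3.517*y^2 + 1.9632*y + 0.0072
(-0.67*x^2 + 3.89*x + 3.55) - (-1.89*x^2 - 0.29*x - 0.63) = 1.22*x^2 + 4.18*x + 4.18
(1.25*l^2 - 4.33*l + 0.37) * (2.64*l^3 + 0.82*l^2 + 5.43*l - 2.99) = 3.3*l^5 - 10.4062*l^4 + 4.2137*l^3 - 26.946*l^2 + 14.9558*l - 1.1063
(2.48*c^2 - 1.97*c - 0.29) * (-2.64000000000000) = -6.5472*c^2 + 5.2008*c + 0.7656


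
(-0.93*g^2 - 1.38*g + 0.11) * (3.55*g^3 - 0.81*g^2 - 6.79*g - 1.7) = -3.3015*g^5 - 4.1457*g^4 + 7.823*g^3 + 10.8621*g^2 + 1.5991*g - 0.187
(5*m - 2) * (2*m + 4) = 10*m^2 + 16*m - 8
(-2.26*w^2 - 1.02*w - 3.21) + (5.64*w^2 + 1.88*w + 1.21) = 3.38*w^2 + 0.86*w - 2.0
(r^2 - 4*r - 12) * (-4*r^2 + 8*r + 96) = -4*r^4 + 24*r^3 + 112*r^2 - 480*r - 1152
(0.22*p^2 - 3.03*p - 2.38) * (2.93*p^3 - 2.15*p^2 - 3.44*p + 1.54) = 0.6446*p^5 - 9.3509*p^4 - 1.2157*p^3 + 15.879*p^2 + 3.521*p - 3.6652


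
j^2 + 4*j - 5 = (j - 1)*(j + 5)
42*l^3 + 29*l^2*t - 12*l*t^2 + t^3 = (-7*l + t)*(-6*l + t)*(l + t)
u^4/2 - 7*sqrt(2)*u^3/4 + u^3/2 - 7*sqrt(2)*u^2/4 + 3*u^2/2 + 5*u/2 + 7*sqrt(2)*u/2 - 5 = (u/2 + 1)*(u - 1)*(u - 5*sqrt(2)/2)*(u - sqrt(2))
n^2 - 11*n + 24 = (n - 8)*(n - 3)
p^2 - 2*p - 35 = (p - 7)*(p + 5)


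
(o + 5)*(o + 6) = o^2 + 11*o + 30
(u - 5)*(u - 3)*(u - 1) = u^3 - 9*u^2 + 23*u - 15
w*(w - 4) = w^2 - 4*w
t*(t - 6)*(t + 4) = t^3 - 2*t^2 - 24*t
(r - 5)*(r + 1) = r^2 - 4*r - 5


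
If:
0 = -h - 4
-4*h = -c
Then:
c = -16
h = -4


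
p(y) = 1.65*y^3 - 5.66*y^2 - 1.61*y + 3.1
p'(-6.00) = 244.51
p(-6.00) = -547.40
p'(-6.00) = 244.51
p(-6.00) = -547.40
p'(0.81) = -7.53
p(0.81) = -1.04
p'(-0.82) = 11.00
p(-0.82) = -0.30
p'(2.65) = 3.15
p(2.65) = -10.21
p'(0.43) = -5.56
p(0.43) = 1.49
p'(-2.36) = 52.67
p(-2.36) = -46.31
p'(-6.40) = 273.59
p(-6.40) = -650.97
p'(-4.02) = 123.89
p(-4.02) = -189.09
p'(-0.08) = -0.67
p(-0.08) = 3.19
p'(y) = 4.95*y^2 - 11.32*y - 1.61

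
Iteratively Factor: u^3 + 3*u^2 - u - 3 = (u + 3)*(u^2 - 1) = (u + 1)*(u + 3)*(u - 1)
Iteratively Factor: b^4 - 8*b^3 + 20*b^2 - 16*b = (b)*(b^3 - 8*b^2 + 20*b - 16) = b*(b - 2)*(b^2 - 6*b + 8) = b*(b - 2)^2*(b - 4)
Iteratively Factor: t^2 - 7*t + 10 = (t - 5)*(t - 2)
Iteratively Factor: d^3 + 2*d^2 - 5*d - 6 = (d + 3)*(d^2 - d - 2) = (d - 2)*(d + 3)*(d + 1)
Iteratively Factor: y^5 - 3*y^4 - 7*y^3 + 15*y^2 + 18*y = (y + 2)*(y^4 - 5*y^3 + 3*y^2 + 9*y) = y*(y + 2)*(y^3 - 5*y^2 + 3*y + 9) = y*(y - 3)*(y + 2)*(y^2 - 2*y - 3) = y*(y - 3)^2*(y + 2)*(y + 1)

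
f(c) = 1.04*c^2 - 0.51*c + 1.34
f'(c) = 2.08*c - 0.51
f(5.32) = 28.06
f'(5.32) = 10.56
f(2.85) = 8.33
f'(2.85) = 5.42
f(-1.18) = 3.39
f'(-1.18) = -2.96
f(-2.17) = 7.34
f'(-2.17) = -5.02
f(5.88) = 34.30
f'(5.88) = 11.72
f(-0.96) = 2.79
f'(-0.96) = -2.51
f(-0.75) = 2.31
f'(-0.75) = -2.07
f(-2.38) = 8.44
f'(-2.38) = -5.46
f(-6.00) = 41.84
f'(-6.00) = -12.99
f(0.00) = 1.34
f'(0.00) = -0.51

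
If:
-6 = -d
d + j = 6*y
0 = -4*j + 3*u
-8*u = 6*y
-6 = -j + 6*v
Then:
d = 6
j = -18/35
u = -24/35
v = -38/35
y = 32/35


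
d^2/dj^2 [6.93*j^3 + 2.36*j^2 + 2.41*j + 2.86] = 41.58*j + 4.72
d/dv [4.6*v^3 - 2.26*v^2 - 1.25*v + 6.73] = 13.8*v^2 - 4.52*v - 1.25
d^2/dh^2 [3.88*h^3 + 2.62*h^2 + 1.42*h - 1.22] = 23.28*h + 5.24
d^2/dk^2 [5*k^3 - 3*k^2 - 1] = 30*k - 6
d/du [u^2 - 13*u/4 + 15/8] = 2*u - 13/4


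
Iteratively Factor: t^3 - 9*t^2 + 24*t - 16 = (t - 4)*(t^2 - 5*t + 4) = (t - 4)^2*(t - 1)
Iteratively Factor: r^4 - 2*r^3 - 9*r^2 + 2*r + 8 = (r - 1)*(r^3 - r^2 - 10*r - 8) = (r - 1)*(r + 1)*(r^2 - 2*r - 8) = (r - 1)*(r + 1)*(r + 2)*(r - 4)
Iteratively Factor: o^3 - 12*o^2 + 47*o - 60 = (o - 4)*(o^2 - 8*o + 15) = (o - 5)*(o - 4)*(o - 3)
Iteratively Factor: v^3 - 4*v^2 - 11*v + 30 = (v - 5)*(v^2 + v - 6) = (v - 5)*(v - 2)*(v + 3)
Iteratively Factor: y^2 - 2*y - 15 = (y + 3)*(y - 5)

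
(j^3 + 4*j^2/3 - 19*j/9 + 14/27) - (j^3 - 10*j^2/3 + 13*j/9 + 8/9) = 14*j^2/3 - 32*j/9 - 10/27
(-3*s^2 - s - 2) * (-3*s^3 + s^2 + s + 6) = 9*s^5 + 2*s^3 - 21*s^2 - 8*s - 12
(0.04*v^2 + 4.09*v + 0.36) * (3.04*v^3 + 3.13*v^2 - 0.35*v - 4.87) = 0.1216*v^5 + 12.5588*v^4 + 13.8821*v^3 - 0.4995*v^2 - 20.0443*v - 1.7532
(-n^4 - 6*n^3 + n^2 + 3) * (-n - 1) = n^5 + 7*n^4 + 5*n^3 - n^2 - 3*n - 3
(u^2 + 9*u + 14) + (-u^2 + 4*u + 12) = 13*u + 26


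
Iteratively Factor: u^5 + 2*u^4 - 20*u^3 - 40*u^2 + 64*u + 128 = (u + 4)*(u^4 - 2*u^3 - 12*u^2 + 8*u + 32) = (u + 2)*(u + 4)*(u^3 - 4*u^2 - 4*u + 16) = (u + 2)^2*(u + 4)*(u^2 - 6*u + 8) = (u - 2)*(u + 2)^2*(u + 4)*(u - 4)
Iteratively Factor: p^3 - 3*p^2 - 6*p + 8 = (p - 1)*(p^2 - 2*p - 8) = (p - 1)*(p + 2)*(p - 4)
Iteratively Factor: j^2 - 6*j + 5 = (j - 1)*(j - 5)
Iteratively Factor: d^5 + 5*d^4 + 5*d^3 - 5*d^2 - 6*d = (d + 2)*(d^4 + 3*d^3 - d^2 - 3*d) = (d - 1)*(d + 2)*(d^3 + 4*d^2 + 3*d) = d*(d - 1)*(d + 2)*(d^2 + 4*d + 3) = d*(d - 1)*(d + 2)*(d + 3)*(d + 1)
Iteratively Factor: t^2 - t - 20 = (t - 5)*(t + 4)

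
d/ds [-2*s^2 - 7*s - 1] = -4*s - 7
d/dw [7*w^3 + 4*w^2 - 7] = w*(21*w + 8)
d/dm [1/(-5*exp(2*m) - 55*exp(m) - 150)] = (2*exp(m) + 11)*exp(m)/(5*(exp(2*m) + 11*exp(m) + 30)^2)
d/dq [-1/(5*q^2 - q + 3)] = (10*q - 1)/(5*q^2 - q + 3)^2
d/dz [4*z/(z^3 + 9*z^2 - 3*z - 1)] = 4*(z^3 + 9*z^2 - 3*z*(z^2 + 6*z - 1) - 3*z - 1)/(z^3 + 9*z^2 - 3*z - 1)^2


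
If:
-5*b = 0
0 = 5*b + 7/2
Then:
No Solution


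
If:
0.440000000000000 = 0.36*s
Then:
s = 1.22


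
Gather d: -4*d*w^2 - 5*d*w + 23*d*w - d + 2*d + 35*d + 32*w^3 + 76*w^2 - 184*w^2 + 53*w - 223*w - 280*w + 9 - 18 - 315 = d*(-4*w^2 + 18*w + 36) + 32*w^3 - 108*w^2 - 450*w - 324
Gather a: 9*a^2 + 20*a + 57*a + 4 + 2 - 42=9*a^2 + 77*a - 36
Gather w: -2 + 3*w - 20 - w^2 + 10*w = -w^2 + 13*w - 22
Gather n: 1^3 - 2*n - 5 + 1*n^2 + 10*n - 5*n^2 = -4*n^2 + 8*n - 4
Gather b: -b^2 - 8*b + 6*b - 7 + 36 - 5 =-b^2 - 2*b + 24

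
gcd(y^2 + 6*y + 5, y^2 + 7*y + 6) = y + 1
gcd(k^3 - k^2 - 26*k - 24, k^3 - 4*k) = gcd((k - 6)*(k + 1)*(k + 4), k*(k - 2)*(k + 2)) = 1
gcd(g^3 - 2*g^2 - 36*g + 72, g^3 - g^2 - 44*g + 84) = g^2 - 8*g + 12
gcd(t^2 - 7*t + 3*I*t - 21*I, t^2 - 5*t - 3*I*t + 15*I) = 1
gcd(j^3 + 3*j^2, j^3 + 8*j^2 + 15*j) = j^2 + 3*j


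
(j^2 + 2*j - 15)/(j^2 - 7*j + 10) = (j^2 + 2*j - 15)/(j^2 - 7*j + 10)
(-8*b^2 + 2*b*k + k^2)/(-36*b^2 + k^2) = (8*b^2 - 2*b*k - k^2)/(36*b^2 - k^2)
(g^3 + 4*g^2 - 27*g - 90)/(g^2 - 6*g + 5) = (g^2 + 9*g + 18)/(g - 1)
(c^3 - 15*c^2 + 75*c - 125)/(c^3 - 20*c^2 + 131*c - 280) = (c^2 - 10*c + 25)/(c^2 - 15*c + 56)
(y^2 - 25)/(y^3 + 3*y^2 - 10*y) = (y - 5)/(y*(y - 2))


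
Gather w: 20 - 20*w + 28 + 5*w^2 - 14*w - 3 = 5*w^2 - 34*w + 45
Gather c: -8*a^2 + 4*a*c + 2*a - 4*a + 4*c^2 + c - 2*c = -8*a^2 - 2*a + 4*c^2 + c*(4*a - 1)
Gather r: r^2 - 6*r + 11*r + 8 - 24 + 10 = r^2 + 5*r - 6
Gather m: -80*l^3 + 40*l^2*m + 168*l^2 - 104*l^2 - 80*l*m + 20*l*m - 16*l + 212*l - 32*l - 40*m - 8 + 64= -80*l^3 + 64*l^2 + 164*l + m*(40*l^2 - 60*l - 40) + 56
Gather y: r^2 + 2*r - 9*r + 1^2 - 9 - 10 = r^2 - 7*r - 18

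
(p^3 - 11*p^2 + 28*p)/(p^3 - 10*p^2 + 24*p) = (p - 7)/(p - 6)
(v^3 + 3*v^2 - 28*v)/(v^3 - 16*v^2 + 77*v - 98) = v*(v^2 + 3*v - 28)/(v^3 - 16*v^2 + 77*v - 98)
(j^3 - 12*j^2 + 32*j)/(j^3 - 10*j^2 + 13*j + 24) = j*(j - 4)/(j^2 - 2*j - 3)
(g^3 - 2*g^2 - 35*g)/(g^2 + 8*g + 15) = g*(g - 7)/(g + 3)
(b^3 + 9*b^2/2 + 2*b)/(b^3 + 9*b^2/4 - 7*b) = 2*(2*b + 1)/(4*b - 7)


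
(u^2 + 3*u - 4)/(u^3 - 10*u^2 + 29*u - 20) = (u + 4)/(u^2 - 9*u + 20)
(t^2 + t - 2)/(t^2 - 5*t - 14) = (t - 1)/(t - 7)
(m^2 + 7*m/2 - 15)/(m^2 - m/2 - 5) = (m + 6)/(m + 2)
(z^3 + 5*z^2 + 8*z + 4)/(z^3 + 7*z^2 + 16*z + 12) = (z + 1)/(z + 3)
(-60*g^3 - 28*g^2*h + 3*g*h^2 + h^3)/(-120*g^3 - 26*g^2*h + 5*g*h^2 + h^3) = (2*g + h)/(4*g + h)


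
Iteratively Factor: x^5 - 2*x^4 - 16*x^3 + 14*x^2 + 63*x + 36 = (x - 3)*(x^4 + x^3 - 13*x^2 - 25*x - 12) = (x - 3)*(x + 3)*(x^3 - 2*x^2 - 7*x - 4) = (x - 4)*(x - 3)*(x + 3)*(x^2 + 2*x + 1) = (x - 4)*(x - 3)*(x + 1)*(x + 3)*(x + 1)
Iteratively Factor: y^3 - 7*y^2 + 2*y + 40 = (y + 2)*(y^2 - 9*y + 20) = (y - 4)*(y + 2)*(y - 5)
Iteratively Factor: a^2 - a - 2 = (a + 1)*(a - 2)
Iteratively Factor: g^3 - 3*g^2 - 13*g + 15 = (g + 3)*(g^2 - 6*g + 5) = (g - 1)*(g + 3)*(g - 5)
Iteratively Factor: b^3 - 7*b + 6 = (b + 3)*(b^2 - 3*b + 2) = (b - 2)*(b + 3)*(b - 1)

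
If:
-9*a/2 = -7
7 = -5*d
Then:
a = 14/9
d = -7/5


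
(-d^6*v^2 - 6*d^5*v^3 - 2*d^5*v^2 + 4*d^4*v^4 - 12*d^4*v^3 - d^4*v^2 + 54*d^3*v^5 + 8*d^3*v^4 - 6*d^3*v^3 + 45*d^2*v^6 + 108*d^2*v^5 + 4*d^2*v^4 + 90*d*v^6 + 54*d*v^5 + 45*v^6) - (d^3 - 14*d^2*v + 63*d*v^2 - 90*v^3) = -d^6*v^2 - 6*d^5*v^3 - 2*d^5*v^2 + 4*d^4*v^4 - 12*d^4*v^3 - d^4*v^2 + 54*d^3*v^5 + 8*d^3*v^4 - 6*d^3*v^3 - d^3 + 45*d^2*v^6 + 108*d^2*v^5 + 4*d^2*v^4 + 14*d^2*v + 90*d*v^6 + 54*d*v^5 - 63*d*v^2 + 45*v^6 + 90*v^3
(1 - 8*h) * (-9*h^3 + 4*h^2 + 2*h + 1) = 72*h^4 - 41*h^3 - 12*h^2 - 6*h + 1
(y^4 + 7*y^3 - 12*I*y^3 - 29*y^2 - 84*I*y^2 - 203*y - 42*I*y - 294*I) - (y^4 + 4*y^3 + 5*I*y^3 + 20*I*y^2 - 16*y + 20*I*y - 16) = 3*y^3 - 17*I*y^3 - 29*y^2 - 104*I*y^2 - 187*y - 62*I*y + 16 - 294*I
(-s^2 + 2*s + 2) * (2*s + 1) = -2*s^3 + 3*s^2 + 6*s + 2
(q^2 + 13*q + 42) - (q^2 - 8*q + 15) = 21*q + 27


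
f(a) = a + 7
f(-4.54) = 2.46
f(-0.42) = 6.58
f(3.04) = 10.04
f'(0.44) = 1.00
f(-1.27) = 5.73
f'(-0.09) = 1.00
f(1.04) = 8.04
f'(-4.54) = 1.00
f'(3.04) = 1.00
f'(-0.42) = 1.00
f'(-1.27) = 1.00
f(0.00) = 7.00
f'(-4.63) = 1.00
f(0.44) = 7.44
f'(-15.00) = 1.00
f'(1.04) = 1.00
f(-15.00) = -8.00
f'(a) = 1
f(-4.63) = 2.37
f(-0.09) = 6.91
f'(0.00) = 1.00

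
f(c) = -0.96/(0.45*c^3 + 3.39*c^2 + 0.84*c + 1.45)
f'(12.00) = 0.00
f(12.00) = -0.00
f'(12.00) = 0.00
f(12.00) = -0.00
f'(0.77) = 0.35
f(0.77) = -0.22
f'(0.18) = 0.69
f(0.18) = -0.56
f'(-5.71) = 0.01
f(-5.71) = -0.04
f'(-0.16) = -0.10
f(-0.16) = -0.69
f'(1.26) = 0.14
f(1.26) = -0.11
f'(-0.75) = -0.52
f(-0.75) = -0.38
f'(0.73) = 0.38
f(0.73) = -0.24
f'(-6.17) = 0.03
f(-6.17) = -0.05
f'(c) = -0.96*(-1.35*c^2 - 6.78*c - 0.84)/(0.45*c^3 + 3.39*c^2 + 0.84*c + 1.45)^2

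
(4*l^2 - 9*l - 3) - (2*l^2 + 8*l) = 2*l^2 - 17*l - 3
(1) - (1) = 0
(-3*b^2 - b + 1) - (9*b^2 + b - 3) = -12*b^2 - 2*b + 4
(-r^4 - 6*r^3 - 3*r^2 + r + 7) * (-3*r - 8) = 3*r^5 + 26*r^4 + 57*r^3 + 21*r^2 - 29*r - 56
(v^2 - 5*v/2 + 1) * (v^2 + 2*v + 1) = v^4 - v^3/2 - 3*v^2 - v/2 + 1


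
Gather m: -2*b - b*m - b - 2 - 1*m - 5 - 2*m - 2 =-3*b + m*(-b - 3) - 9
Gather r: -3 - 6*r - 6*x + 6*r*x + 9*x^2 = r*(6*x - 6) + 9*x^2 - 6*x - 3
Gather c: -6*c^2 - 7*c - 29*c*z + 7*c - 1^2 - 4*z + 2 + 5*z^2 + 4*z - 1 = -6*c^2 - 29*c*z + 5*z^2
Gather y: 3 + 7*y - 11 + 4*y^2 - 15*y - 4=4*y^2 - 8*y - 12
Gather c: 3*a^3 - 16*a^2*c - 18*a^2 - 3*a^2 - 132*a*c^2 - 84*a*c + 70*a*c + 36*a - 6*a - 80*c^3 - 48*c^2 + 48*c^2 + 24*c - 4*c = 3*a^3 - 21*a^2 - 132*a*c^2 + 30*a - 80*c^3 + c*(-16*a^2 - 14*a + 20)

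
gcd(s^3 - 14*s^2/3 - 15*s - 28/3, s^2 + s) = s + 1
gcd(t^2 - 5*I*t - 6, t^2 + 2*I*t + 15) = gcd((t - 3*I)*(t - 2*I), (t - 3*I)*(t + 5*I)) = t - 3*I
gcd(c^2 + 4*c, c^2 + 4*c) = c^2 + 4*c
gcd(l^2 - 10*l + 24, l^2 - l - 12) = l - 4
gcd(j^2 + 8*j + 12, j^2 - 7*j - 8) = 1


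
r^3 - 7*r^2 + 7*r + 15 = (r - 5)*(r - 3)*(r + 1)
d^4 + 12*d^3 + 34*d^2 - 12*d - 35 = (d - 1)*(d + 1)*(d + 5)*(d + 7)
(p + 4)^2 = p^2 + 8*p + 16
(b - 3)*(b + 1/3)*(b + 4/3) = b^3 - 4*b^2/3 - 41*b/9 - 4/3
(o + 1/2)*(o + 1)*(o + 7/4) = o^3 + 13*o^2/4 + 25*o/8 + 7/8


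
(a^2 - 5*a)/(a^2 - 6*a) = (a - 5)/(a - 6)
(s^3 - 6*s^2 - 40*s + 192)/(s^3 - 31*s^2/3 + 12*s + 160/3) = 3*(s + 6)/(3*s + 5)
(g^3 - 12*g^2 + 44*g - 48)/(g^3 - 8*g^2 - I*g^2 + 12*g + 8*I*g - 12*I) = (g - 4)/(g - I)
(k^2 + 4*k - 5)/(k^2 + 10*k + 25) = (k - 1)/(k + 5)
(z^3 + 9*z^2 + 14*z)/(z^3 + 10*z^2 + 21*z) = (z + 2)/(z + 3)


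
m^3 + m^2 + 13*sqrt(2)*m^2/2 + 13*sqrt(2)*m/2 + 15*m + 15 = (m + 1)*(m + 3*sqrt(2)/2)*(m + 5*sqrt(2))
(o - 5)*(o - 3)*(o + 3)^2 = o^4 - 2*o^3 - 24*o^2 + 18*o + 135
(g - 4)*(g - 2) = g^2 - 6*g + 8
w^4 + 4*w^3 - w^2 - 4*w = w*(w - 1)*(w + 1)*(w + 4)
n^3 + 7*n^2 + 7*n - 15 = (n - 1)*(n + 3)*(n + 5)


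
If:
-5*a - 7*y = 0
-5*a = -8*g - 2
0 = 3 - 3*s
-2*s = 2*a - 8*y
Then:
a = -7/27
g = -89/216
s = 1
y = 5/27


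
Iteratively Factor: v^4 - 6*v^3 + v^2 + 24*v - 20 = (v - 2)*(v^3 - 4*v^2 - 7*v + 10) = (v - 2)*(v + 2)*(v^2 - 6*v + 5) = (v - 5)*(v - 2)*(v + 2)*(v - 1)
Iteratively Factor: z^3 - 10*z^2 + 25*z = (z - 5)*(z^2 - 5*z) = z*(z - 5)*(z - 5)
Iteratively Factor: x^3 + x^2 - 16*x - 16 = (x - 4)*(x^2 + 5*x + 4) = (x - 4)*(x + 4)*(x + 1)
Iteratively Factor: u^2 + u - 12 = (u - 3)*(u + 4)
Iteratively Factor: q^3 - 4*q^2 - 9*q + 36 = (q - 3)*(q^2 - q - 12) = (q - 3)*(q + 3)*(q - 4)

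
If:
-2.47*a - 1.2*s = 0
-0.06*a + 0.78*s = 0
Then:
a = 0.00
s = 0.00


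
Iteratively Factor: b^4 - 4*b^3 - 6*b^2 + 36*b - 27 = (b + 3)*(b^3 - 7*b^2 + 15*b - 9) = (b - 3)*(b + 3)*(b^2 - 4*b + 3) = (b - 3)*(b - 1)*(b + 3)*(b - 3)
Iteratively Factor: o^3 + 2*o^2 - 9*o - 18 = (o + 2)*(o^2 - 9) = (o - 3)*(o + 2)*(o + 3)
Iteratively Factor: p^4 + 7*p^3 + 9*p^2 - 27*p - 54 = (p + 3)*(p^3 + 4*p^2 - 3*p - 18) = (p + 3)^2*(p^2 + p - 6) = (p + 3)^3*(p - 2)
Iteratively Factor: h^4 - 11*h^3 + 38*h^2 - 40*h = (h - 2)*(h^3 - 9*h^2 + 20*h) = (h - 4)*(h - 2)*(h^2 - 5*h) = h*(h - 4)*(h - 2)*(h - 5)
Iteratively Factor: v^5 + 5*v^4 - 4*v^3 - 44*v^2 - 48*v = (v + 2)*(v^4 + 3*v^3 - 10*v^2 - 24*v) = v*(v + 2)*(v^3 + 3*v^2 - 10*v - 24) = v*(v - 3)*(v + 2)*(v^2 + 6*v + 8) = v*(v - 3)*(v + 2)^2*(v + 4)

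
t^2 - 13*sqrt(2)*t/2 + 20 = (t - 4*sqrt(2))*(t - 5*sqrt(2)/2)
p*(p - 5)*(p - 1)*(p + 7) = p^4 + p^3 - 37*p^2 + 35*p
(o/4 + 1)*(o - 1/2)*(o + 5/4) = o^3/4 + 19*o^2/16 + 19*o/32 - 5/8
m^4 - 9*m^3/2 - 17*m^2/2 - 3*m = m*(m - 6)*(m + 1/2)*(m + 1)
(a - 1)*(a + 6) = a^2 + 5*a - 6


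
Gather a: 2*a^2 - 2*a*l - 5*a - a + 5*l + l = 2*a^2 + a*(-2*l - 6) + 6*l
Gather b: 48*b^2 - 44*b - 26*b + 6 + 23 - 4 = 48*b^2 - 70*b + 25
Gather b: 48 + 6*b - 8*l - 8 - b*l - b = b*(5 - l) - 8*l + 40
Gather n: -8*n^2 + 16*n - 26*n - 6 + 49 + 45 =-8*n^2 - 10*n + 88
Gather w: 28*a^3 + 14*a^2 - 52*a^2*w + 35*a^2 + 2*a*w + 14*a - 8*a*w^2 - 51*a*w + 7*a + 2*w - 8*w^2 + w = 28*a^3 + 49*a^2 + 21*a + w^2*(-8*a - 8) + w*(-52*a^2 - 49*a + 3)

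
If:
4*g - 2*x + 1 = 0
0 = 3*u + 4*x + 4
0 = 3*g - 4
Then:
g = 4/3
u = -50/9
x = 19/6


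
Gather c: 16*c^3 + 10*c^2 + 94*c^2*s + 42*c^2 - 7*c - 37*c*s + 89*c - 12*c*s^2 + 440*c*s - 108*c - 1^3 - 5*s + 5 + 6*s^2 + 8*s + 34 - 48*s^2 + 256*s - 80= 16*c^3 + c^2*(94*s + 52) + c*(-12*s^2 + 403*s - 26) - 42*s^2 + 259*s - 42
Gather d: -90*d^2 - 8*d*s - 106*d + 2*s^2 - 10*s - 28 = -90*d^2 + d*(-8*s - 106) + 2*s^2 - 10*s - 28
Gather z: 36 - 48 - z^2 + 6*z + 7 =-z^2 + 6*z - 5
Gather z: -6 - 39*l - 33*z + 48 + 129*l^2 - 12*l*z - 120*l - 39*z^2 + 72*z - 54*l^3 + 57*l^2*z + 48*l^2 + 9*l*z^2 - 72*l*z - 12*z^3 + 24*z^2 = -54*l^3 + 177*l^2 - 159*l - 12*z^3 + z^2*(9*l - 15) + z*(57*l^2 - 84*l + 39) + 42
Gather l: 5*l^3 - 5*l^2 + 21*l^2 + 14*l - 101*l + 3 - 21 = 5*l^3 + 16*l^2 - 87*l - 18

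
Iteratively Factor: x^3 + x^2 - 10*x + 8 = (x - 2)*(x^2 + 3*x - 4) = (x - 2)*(x - 1)*(x + 4)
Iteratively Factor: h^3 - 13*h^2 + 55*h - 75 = (h - 5)*(h^2 - 8*h + 15) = (h - 5)^2*(h - 3)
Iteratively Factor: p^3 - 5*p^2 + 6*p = (p - 2)*(p^2 - 3*p) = p*(p - 2)*(p - 3)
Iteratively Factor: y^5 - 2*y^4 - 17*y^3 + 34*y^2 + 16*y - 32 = (y - 2)*(y^4 - 17*y^2 + 16) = (y - 2)*(y + 4)*(y^3 - 4*y^2 - y + 4) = (y - 2)*(y + 1)*(y + 4)*(y^2 - 5*y + 4) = (y - 2)*(y - 1)*(y + 1)*(y + 4)*(y - 4)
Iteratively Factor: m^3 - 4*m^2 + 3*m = (m - 1)*(m^2 - 3*m) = m*(m - 1)*(m - 3)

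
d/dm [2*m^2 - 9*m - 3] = 4*m - 9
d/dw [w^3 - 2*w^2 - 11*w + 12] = 3*w^2 - 4*w - 11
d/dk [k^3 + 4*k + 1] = 3*k^2 + 4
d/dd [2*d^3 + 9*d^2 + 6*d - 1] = 6*d^2 + 18*d + 6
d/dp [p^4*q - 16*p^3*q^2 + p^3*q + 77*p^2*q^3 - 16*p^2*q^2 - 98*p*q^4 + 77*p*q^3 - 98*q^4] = q*(4*p^3 - 48*p^2*q + 3*p^2 + 154*p*q^2 - 32*p*q - 98*q^3 + 77*q^2)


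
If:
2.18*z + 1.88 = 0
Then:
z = -0.86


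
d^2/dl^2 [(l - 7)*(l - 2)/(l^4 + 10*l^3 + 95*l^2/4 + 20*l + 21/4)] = 8*(48*l^8 - 384*l^7 - 8060*l^6 - 21780*l^5 + 77712*l^4 + 376215*l^3 + 545769*l^2 + 337785*l + 77231)/(64*l^12 + 1920*l^11 + 23760*l^10 + 159040*l^9 + 642108*l^8 + 1669560*l^7 + 2906855*l^6 + 3453120*l^5 + 2801067*l^4 + 1522520*l^3 + 528885*l^2 + 105840*l + 9261)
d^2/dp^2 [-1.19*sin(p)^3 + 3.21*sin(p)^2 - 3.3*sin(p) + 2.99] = 4.1925*sin(p) - 2.6775*sin(3*p) + 6.42*cos(2*p)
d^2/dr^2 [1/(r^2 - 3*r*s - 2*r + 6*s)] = 2*(-r^2 + 3*r*s + 2*r - 6*s + (-2*r + 3*s + 2)^2)/(r^2 - 3*r*s - 2*r + 6*s)^3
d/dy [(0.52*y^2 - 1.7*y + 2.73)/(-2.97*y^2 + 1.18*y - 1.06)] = (-4.4354*y^2 + 15.1138*y - 1.4194)/(8.8209*y^4 - 7.0092*y^3 + 7.6888*y^2 - 2.5016*y + 1.1236)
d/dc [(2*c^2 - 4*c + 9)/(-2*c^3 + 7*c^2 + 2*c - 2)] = 2*(2*c^4 - 8*c^3 + 43*c^2 - 67*c - 5)/(4*c^6 - 28*c^5 + 41*c^4 + 36*c^3 - 24*c^2 - 8*c + 4)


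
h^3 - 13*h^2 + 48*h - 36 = (h - 6)^2*(h - 1)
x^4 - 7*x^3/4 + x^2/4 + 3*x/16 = x*(x - 3/2)*(x - 1/2)*(x + 1/4)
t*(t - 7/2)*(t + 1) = t^3 - 5*t^2/2 - 7*t/2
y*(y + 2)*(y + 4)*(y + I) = y^4 + 6*y^3 + I*y^3 + 8*y^2 + 6*I*y^2 + 8*I*y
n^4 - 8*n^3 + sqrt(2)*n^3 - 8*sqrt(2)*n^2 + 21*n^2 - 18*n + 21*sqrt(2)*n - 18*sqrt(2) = (n - 3)^2*(n - 2)*(n + sqrt(2))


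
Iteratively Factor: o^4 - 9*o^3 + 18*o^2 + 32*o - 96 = (o - 4)*(o^3 - 5*o^2 - 2*o + 24) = (o - 4)*(o + 2)*(o^2 - 7*o + 12) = (o - 4)*(o - 3)*(o + 2)*(o - 4)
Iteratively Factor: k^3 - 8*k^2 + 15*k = (k)*(k^2 - 8*k + 15) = k*(k - 5)*(k - 3)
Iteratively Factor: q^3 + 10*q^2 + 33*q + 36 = (q + 3)*(q^2 + 7*q + 12) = (q + 3)*(q + 4)*(q + 3)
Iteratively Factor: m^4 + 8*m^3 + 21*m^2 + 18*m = (m + 2)*(m^3 + 6*m^2 + 9*m) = (m + 2)*(m + 3)*(m^2 + 3*m) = m*(m + 2)*(m + 3)*(m + 3)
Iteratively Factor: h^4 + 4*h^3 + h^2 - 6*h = (h + 3)*(h^3 + h^2 - 2*h) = (h - 1)*(h + 3)*(h^2 + 2*h) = h*(h - 1)*(h + 3)*(h + 2)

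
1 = 1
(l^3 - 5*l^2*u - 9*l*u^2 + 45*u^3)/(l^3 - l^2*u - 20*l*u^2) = (l^2 - 9*u^2)/(l*(l + 4*u))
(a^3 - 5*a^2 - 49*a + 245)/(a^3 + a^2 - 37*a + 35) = (a - 7)/(a - 1)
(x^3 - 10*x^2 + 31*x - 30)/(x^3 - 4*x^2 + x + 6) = (x - 5)/(x + 1)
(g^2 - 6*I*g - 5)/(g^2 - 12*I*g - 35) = (g - I)/(g - 7*I)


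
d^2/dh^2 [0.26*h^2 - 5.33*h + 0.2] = 0.520000000000000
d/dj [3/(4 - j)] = 3/(j - 4)^2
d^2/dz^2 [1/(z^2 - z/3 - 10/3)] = 6*(9*z^2 - 3*z - (6*z - 1)^2 - 30)/(-3*z^2 + z + 10)^3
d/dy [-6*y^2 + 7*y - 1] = 7 - 12*y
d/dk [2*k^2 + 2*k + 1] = 4*k + 2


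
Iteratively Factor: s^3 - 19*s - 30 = (s - 5)*(s^2 + 5*s + 6) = (s - 5)*(s + 3)*(s + 2)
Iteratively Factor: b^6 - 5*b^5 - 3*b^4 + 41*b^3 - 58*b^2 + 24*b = (b - 1)*(b^5 - 4*b^4 - 7*b^3 + 34*b^2 - 24*b) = (b - 1)^2*(b^4 - 3*b^3 - 10*b^2 + 24*b) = (b - 4)*(b - 1)^2*(b^3 + b^2 - 6*b) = (b - 4)*(b - 1)^2*(b + 3)*(b^2 - 2*b) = b*(b - 4)*(b - 1)^2*(b + 3)*(b - 2)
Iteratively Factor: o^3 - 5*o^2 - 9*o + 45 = (o - 3)*(o^2 - 2*o - 15) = (o - 3)*(o + 3)*(o - 5)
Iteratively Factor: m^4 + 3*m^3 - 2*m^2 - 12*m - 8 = (m + 2)*(m^3 + m^2 - 4*m - 4) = (m + 2)^2*(m^2 - m - 2) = (m + 1)*(m + 2)^2*(m - 2)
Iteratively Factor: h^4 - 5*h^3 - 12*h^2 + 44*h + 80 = (h + 2)*(h^3 - 7*h^2 + 2*h + 40) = (h - 5)*(h + 2)*(h^2 - 2*h - 8) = (h - 5)*(h + 2)^2*(h - 4)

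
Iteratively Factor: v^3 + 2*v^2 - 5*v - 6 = (v + 3)*(v^2 - v - 2) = (v - 2)*(v + 3)*(v + 1)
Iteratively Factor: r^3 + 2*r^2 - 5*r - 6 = (r + 3)*(r^2 - r - 2) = (r + 1)*(r + 3)*(r - 2)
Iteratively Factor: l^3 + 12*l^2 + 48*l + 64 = (l + 4)*(l^2 + 8*l + 16) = (l + 4)^2*(l + 4)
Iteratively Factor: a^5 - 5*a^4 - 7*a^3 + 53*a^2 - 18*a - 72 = (a - 2)*(a^4 - 3*a^3 - 13*a^2 + 27*a + 36) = (a - 2)*(a + 1)*(a^3 - 4*a^2 - 9*a + 36) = (a - 2)*(a + 1)*(a + 3)*(a^2 - 7*a + 12) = (a - 3)*(a - 2)*(a + 1)*(a + 3)*(a - 4)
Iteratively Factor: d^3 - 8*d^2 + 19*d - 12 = (d - 4)*(d^2 - 4*d + 3) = (d - 4)*(d - 1)*(d - 3)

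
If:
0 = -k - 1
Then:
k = -1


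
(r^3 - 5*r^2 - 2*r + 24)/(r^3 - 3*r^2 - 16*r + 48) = (r + 2)/(r + 4)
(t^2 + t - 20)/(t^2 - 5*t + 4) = (t + 5)/(t - 1)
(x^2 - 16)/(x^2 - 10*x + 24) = (x + 4)/(x - 6)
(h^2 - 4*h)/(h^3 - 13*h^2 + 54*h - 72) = h/(h^2 - 9*h + 18)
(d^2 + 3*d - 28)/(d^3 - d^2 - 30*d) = (-d^2 - 3*d + 28)/(d*(-d^2 + d + 30))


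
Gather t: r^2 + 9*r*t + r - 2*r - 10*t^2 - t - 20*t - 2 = r^2 - r - 10*t^2 + t*(9*r - 21) - 2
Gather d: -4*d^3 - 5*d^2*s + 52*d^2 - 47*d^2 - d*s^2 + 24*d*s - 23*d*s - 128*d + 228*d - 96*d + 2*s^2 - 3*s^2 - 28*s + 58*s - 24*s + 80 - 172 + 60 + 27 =-4*d^3 + d^2*(5 - 5*s) + d*(-s^2 + s + 4) - s^2 + 6*s - 5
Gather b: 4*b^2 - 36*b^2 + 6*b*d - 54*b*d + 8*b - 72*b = -32*b^2 + b*(-48*d - 64)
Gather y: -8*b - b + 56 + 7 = 63 - 9*b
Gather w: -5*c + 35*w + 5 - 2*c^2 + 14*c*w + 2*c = -2*c^2 - 3*c + w*(14*c + 35) + 5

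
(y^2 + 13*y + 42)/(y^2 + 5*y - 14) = (y + 6)/(y - 2)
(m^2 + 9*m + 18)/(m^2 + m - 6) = (m + 6)/(m - 2)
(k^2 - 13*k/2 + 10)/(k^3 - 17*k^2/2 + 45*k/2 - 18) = (2*k - 5)/(2*k^2 - 9*k + 9)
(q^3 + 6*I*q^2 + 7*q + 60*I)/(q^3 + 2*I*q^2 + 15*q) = (q + 4*I)/q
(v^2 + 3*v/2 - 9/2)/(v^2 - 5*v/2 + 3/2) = (v + 3)/(v - 1)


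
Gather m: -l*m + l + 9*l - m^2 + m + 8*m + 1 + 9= 10*l - m^2 + m*(9 - l) + 10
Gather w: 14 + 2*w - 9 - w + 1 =w + 6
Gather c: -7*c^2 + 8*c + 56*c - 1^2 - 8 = -7*c^2 + 64*c - 9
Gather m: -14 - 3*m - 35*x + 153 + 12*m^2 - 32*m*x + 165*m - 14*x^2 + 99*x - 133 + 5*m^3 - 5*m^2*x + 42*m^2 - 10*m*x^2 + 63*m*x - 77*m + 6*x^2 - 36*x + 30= 5*m^3 + m^2*(54 - 5*x) + m*(-10*x^2 + 31*x + 85) - 8*x^2 + 28*x + 36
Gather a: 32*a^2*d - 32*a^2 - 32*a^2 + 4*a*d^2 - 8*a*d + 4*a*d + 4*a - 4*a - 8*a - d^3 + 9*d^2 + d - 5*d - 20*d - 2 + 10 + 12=a^2*(32*d - 64) + a*(4*d^2 - 4*d - 8) - d^3 + 9*d^2 - 24*d + 20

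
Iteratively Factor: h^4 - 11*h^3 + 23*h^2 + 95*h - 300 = (h - 4)*(h^3 - 7*h^2 - 5*h + 75) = (h - 5)*(h - 4)*(h^2 - 2*h - 15) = (h - 5)*(h - 4)*(h + 3)*(h - 5)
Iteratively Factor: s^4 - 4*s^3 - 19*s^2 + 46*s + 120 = (s - 4)*(s^3 - 19*s - 30) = (s - 5)*(s - 4)*(s^2 + 5*s + 6) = (s - 5)*(s - 4)*(s + 3)*(s + 2)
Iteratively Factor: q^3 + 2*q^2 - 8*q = (q + 4)*(q^2 - 2*q) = (q - 2)*(q + 4)*(q)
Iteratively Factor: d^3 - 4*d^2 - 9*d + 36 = (d - 3)*(d^2 - d - 12) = (d - 3)*(d + 3)*(d - 4)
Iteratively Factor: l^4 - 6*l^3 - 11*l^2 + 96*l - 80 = (l - 4)*(l^3 - 2*l^2 - 19*l + 20) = (l - 4)*(l + 4)*(l^2 - 6*l + 5) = (l - 4)*(l - 1)*(l + 4)*(l - 5)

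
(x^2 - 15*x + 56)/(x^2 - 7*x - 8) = (x - 7)/(x + 1)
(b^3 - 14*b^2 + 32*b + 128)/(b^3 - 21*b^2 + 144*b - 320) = (b + 2)/(b - 5)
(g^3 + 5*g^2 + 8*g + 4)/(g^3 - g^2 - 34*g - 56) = (g^2 + 3*g + 2)/(g^2 - 3*g - 28)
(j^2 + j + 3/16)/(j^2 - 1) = (j^2 + j + 3/16)/(j^2 - 1)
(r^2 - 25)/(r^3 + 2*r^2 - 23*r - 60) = (r + 5)/(r^2 + 7*r + 12)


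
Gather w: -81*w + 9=9 - 81*w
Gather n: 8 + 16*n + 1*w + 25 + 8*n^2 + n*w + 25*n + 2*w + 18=8*n^2 + n*(w + 41) + 3*w + 51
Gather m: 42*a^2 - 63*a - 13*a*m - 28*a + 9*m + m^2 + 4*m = 42*a^2 - 91*a + m^2 + m*(13 - 13*a)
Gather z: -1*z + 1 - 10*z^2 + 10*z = -10*z^2 + 9*z + 1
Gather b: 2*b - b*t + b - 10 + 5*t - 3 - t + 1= b*(3 - t) + 4*t - 12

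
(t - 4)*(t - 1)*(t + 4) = t^3 - t^2 - 16*t + 16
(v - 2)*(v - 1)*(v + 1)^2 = v^4 - v^3 - 3*v^2 + v + 2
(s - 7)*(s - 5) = s^2 - 12*s + 35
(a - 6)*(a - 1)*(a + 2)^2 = a^4 - 3*a^3 - 18*a^2 - 4*a + 24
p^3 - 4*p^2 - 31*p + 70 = (p - 7)*(p - 2)*(p + 5)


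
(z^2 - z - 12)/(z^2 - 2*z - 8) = (z + 3)/(z + 2)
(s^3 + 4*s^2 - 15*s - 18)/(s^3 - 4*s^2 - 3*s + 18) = (s^2 + 7*s + 6)/(s^2 - s - 6)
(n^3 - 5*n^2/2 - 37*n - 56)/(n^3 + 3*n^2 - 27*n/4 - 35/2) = 2*(n - 8)/(2*n - 5)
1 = 1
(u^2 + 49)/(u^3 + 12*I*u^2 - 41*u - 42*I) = (u - 7*I)/(u^2 + 5*I*u - 6)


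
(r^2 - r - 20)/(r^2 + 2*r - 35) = (r + 4)/(r + 7)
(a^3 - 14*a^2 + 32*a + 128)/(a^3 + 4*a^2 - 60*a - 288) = (a^2 - 6*a - 16)/(a^2 + 12*a + 36)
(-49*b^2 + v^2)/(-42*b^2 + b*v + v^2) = (-7*b + v)/(-6*b + v)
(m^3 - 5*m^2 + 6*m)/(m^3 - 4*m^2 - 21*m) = (-m^2 + 5*m - 6)/(-m^2 + 4*m + 21)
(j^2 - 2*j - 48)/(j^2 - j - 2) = (-j^2 + 2*j + 48)/(-j^2 + j + 2)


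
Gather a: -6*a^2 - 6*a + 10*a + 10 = -6*a^2 + 4*a + 10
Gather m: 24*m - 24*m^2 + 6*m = -24*m^2 + 30*m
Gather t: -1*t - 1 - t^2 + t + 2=1 - t^2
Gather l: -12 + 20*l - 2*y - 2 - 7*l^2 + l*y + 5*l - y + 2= -7*l^2 + l*(y + 25) - 3*y - 12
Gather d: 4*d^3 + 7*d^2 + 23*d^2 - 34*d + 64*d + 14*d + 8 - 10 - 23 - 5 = 4*d^3 + 30*d^2 + 44*d - 30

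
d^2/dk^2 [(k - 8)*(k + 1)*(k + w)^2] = 12*k^2 + 12*k*w - 42*k + 2*w^2 - 28*w - 16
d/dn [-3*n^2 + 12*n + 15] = 12 - 6*n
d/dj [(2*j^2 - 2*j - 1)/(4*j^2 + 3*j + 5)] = 7*(2*j^2 + 4*j - 1)/(16*j^4 + 24*j^3 + 49*j^2 + 30*j + 25)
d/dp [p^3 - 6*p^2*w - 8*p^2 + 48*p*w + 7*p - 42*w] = 3*p^2 - 12*p*w - 16*p + 48*w + 7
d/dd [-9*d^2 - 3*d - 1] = -18*d - 3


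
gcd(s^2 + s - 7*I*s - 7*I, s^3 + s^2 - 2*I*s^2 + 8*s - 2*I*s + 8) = s + 1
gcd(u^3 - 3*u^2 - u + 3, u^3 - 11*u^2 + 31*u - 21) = u^2 - 4*u + 3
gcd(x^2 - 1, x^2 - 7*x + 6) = x - 1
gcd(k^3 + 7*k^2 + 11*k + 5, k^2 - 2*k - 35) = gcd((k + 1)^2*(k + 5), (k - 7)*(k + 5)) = k + 5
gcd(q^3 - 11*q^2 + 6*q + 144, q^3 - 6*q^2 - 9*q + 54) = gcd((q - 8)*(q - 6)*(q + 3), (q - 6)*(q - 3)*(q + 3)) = q^2 - 3*q - 18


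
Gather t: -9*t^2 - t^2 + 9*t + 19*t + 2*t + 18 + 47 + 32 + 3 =-10*t^2 + 30*t + 100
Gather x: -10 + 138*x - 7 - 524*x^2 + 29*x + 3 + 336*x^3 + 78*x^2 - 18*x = 336*x^3 - 446*x^2 + 149*x - 14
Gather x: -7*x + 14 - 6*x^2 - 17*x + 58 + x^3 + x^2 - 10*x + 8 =x^3 - 5*x^2 - 34*x + 80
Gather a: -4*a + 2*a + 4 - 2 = 2 - 2*a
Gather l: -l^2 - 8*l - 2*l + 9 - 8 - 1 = -l^2 - 10*l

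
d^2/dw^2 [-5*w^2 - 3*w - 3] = -10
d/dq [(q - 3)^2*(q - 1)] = (q - 3)*(3*q - 5)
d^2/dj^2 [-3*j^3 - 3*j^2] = -18*j - 6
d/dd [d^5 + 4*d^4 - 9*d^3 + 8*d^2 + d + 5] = 5*d^4 + 16*d^3 - 27*d^2 + 16*d + 1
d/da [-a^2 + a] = 1 - 2*a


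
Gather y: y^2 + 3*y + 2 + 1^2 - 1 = y^2 + 3*y + 2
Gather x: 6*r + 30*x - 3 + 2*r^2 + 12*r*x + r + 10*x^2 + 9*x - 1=2*r^2 + 7*r + 10*x^2 + x*(12*r + 39) - 4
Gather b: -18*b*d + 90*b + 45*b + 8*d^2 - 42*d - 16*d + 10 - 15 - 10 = b*(135 - 18*d) + 8*d^2 - 58*d - 15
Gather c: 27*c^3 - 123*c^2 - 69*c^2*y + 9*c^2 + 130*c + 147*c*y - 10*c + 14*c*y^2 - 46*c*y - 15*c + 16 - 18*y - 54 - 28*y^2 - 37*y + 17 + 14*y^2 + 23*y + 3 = 27*c^3 + c^2*(-69*y - 114) + c*(14*y^2 + 101*y + 105) - 14*y^2 - 32*y - 18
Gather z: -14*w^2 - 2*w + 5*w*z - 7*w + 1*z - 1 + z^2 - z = -14*w^2 + 5*w*z - 9*w + z^2 - 1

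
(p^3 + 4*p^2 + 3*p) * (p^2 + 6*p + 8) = p^5 + 10*p^4 + 35*p^3 + 50*p^2 + 24*p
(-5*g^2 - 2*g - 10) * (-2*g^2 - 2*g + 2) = 10*g^4 + 14*g^3 + 14*g^2 + 16*g - 20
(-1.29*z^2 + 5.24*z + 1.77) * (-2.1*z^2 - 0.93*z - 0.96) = 2.709*z^4 - 9.8043*z^3 - 7.3518*z^2 - 6.6765*z - 1.6992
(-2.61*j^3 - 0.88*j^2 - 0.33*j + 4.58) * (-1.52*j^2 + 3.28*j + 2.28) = 3.9672*j^5 - 7.2232*j^4 - 8.3356*j^3 - 10.0504*j^2 + 14.27*j + 10.4424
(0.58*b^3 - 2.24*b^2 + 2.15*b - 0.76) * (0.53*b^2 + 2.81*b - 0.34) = 0.3074*b^5 + 0.4426*b^4 - 5.3521*b^3 + 6.4003*b^2 - 2.8666*b + 0.2584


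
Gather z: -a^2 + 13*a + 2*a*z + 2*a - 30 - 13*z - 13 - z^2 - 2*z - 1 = -a^2 + 15*a - z^2 + z*(2*a - 15) - 44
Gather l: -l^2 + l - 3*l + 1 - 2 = -l^2 - 2*l - 1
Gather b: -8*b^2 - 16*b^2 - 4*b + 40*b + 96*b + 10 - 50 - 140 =-24*b^2 + 132*b - 180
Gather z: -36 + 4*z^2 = 4*z^2 - 36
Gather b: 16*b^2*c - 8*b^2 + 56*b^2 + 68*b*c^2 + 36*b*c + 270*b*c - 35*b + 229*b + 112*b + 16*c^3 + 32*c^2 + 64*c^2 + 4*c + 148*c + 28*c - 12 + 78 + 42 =b^2*(16*c + 48) + b*(68*c^2 + 306*c + 306) + 16*c^3 + 96*c^2 + 180*c + 108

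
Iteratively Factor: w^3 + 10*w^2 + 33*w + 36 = (w + 4)*(w^2 + 6*w + 9) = (w + 3)*(w + 4)*(w + 3)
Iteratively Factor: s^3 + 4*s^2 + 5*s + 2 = (s + 1)*(s^2 + 3*s + 2) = (s + 1)^2*(s + 2)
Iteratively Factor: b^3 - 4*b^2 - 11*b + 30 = (b + 3)*(b^2 - 7*b + 10) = (b - 2)*(b + 3)*(b - 5)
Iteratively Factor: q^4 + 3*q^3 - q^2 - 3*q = (q + 1)*(q^3 + 2*q^2 - 3*q) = (q + 1)*(q + 3)*(q^2 - q) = (q - 1)*(q + 1)*(q + 3)*(q)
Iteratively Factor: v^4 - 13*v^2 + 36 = (v + 2)*(v^3 - 2*v^2 - 9*v + 18) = (v - 2)*(v + 2)*(v^2 - 9) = (v - 3)*(v - 2)*(v + 2)*(v + 3)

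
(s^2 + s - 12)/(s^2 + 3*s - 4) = (s - 3)/(s - 1)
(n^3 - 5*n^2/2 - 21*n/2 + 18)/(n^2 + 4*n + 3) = (n^2 - 11*n/2 + 6)/(n + 1)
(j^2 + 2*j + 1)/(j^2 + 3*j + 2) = (j + 1)/(j + 2)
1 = 1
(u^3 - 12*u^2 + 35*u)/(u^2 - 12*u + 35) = u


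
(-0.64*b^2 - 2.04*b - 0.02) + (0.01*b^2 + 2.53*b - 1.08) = -0.63*b^2 + 0.49*b - 1.1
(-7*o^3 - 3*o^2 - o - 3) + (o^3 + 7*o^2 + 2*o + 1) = -6*o^3 + 4*o^2 + o - 2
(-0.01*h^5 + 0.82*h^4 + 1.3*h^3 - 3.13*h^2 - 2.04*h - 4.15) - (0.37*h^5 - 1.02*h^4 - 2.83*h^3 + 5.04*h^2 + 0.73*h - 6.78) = -0.38*h^5 + 1.84*h^4 + 4.13*h^3 - 8.17*h^2 - 2.77*h + 2.63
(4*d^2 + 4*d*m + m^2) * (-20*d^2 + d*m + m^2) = -80*d^4 - 76*d^3*m - 12*d^2*m^2 + 5*d*m^3 + m^4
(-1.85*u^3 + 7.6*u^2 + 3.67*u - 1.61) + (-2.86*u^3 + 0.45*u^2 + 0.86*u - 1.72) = -4.71*u^3 + 8.05*u^2 + 4.53*u - 3.33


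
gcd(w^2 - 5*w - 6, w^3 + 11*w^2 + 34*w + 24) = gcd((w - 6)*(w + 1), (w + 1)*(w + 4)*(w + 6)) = w + 1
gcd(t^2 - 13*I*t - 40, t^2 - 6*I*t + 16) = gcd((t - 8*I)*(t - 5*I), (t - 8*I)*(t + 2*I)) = t - 8*I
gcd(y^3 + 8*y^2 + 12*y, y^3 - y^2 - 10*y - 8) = y + 2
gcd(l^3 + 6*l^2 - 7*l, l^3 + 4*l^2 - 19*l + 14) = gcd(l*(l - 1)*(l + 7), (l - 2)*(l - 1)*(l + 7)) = l^2 + 6*l - 7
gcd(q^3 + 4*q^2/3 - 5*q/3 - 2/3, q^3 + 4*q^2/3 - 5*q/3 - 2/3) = q^3 + 4*q^2/3 - 5*q/3 - 2/3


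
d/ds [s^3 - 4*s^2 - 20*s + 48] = 3*s^2 - 8*s - 20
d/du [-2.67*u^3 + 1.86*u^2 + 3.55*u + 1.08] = -8.01*u^2 + 3.72*u + 3.55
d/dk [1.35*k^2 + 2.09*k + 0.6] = 2.7*k + 2.09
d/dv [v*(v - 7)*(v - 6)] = 3*v^2 - 26*v + 42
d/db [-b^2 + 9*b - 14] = 9 - 2*b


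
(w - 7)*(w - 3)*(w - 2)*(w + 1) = w^4 - 11*w^3 + 29*w^2 - w - 42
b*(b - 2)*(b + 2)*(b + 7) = b^4 + 7*b^3 - 4*b^2 - 28*b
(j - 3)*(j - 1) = j^2 - 4*j + 3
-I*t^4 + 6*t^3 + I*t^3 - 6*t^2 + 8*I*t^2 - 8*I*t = t*(t + 2*I)*(t + 4*I)*(-I*t + I)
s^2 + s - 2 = (s - 1)*(s + 2)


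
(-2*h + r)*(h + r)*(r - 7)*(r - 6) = -2*h^2*r^2 + 26*h^2*r - 84*h^2 - h*r^3 + 13*h*r^2 - 42*h*r + r^4 - 13*r^3 + 42*r^2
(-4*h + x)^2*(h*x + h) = 16*h^3*x + 16*h^3 - 8*h^2*x^2 - 8*h^2*x + h*x^3 + h*x^2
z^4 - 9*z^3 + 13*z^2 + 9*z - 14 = (z - 7)*(z - 2)*(z - 1)*(z + 1)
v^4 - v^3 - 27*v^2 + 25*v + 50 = (v - 5)*(v - 2)*(v + 1)*(v + 5)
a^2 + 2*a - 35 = (a - 5)*(a + 7)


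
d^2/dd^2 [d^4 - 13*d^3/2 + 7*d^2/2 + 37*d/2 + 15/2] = 12*d^2 - 39*d + 7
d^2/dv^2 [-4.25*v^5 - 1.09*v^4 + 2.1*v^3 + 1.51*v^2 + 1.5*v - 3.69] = -85.0*v^3 - 13.08*v^2 + 12.6*v + 3.02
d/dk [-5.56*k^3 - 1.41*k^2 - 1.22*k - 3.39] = -16.68*k^2 - 2.82*k - 1.22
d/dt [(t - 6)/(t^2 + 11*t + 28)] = (t^2 + 11*t - (t - 6)*(2*t + 11) + 28)/(t^2 + 11*t + 28)^2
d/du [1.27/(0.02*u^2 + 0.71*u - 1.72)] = (-0.0508*u - 0.9017)/(0.02*u^2 + 0.71*u - 1.72)^2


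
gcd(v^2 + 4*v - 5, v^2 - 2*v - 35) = v + 5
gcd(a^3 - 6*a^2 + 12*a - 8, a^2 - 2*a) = a - 2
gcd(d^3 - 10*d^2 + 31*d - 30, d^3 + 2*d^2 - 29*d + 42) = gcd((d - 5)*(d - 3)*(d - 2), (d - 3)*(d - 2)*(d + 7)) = d^2 - 5*d + 6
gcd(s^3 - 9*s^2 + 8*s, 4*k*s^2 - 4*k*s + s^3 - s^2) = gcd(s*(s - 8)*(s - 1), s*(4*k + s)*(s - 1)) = s^2 - s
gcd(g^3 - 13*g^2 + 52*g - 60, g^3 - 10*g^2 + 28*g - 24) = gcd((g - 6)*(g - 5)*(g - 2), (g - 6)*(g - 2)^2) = g^2 - 8*g + 12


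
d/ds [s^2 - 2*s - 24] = 2*s - 2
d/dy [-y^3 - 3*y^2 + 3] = 3*y*(-y - 2)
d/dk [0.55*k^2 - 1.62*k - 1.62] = 1.1*k - 1.62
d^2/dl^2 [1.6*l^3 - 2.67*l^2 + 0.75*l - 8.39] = 9.6*l - 5.34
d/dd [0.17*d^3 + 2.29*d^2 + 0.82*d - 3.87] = 0.51*d^2 + 4.58*d + 0.82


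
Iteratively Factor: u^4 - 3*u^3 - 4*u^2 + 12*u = (u + 2)*(u^3 - 5*u^2 + 6*u) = (u - 3)*(u + 2)*(u^2 - 2*u) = (u - 3)*(u - 2)*(u + 2)*(u)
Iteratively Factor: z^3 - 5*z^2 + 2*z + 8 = (z - 4)*(z^2 - z - 2) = (z - 4)*(z + 1)*(z - 2)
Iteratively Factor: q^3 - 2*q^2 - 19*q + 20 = (q - 5)*(q^2 + 3*q - 4) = (q - 5)*(q - 1)*(q + 4)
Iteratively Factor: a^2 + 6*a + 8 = (a + 2)*(a + 4)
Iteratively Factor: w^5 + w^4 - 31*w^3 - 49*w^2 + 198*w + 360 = (w + 3)*(w^4 - 2*w^3 - 25*w^2 + 26*w + 120) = (w - 5)*(w + 3)*(w^3 + 3*w^2 - 10*w - 24) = (w - 5)*(w + 3)*(w + 4)*(w^2 - w - 6) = (w - 5)*(w - 3)*(w + 3)*(w + 4)*(w + 2)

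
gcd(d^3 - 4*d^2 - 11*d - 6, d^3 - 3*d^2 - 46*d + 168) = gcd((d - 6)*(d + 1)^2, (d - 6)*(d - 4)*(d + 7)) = d - 6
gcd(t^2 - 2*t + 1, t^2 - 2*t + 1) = t^2 - 2*t + 1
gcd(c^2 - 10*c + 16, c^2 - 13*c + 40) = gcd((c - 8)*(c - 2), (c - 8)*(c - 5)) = c - 8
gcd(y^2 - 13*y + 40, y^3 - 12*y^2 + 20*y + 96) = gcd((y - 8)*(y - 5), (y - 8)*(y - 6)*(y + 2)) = y - 8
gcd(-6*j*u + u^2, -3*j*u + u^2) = u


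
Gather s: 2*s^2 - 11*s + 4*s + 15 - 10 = 2*s^2 - 7*s + 5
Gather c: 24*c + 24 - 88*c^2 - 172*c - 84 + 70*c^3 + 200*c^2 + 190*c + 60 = 70*c^3 + 112*c^2 + 42*c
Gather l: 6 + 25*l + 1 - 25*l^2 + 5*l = -25*l^2 + 30*l + 7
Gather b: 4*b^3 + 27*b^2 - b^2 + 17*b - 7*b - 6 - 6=4*b^3 + 26*b^2 + 10*b - 12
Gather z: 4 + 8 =12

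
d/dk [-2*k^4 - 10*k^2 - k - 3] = -8*k^3 - 20*k - 1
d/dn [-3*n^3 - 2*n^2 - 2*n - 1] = -9*n^2 - 4*n - 2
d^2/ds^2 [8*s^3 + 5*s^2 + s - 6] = 48*s + 10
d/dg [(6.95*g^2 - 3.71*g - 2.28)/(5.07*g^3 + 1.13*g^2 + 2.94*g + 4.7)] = (-35.2365*g^4 + 37.6194*g^3 + 59.3041*g^2 + 70.4828*g - 10.7338)/(25.7049*g^6 + 11.4582*g^5 + 31.0885*g^4 + 54.3024*g^3 + 19.2656*g^2 + 27.636*g + 22.09)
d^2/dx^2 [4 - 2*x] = 0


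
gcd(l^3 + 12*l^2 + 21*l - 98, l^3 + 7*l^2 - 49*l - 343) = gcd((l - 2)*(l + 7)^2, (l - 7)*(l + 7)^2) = l^2 + 14*l + 49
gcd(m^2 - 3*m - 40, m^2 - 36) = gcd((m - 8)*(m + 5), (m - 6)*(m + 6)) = 1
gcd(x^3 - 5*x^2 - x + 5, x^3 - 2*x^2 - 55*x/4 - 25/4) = x - 5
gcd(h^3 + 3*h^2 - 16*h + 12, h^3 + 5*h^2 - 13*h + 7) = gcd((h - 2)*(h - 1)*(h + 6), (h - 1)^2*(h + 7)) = h - 1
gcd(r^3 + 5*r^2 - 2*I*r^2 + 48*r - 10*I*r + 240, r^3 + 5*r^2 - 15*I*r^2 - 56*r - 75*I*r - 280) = r^2 + r*(5 - 8*I) - 40*I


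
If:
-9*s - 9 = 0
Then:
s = -1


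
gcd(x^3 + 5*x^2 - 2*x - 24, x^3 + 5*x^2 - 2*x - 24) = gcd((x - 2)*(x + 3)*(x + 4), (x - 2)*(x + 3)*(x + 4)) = x^3 + 5*x^2 - 2*x - 24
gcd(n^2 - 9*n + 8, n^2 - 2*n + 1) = n - 1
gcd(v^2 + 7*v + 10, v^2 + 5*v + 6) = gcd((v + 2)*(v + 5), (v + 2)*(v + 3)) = v + 2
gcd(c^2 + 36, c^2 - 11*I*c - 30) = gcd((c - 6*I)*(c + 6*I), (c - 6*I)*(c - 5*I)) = c - 6*I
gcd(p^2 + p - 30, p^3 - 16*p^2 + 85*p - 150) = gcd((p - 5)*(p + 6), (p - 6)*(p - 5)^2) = p - 5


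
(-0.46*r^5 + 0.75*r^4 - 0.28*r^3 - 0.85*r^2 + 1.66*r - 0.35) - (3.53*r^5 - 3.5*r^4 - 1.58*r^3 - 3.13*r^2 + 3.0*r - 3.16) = -3.99*r^5 + 4.25*r^4 + 1.3*r^3 + 2.28*r^2 - 1.34*r + 2.81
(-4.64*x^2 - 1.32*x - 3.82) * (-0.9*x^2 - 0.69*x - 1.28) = 4.176*x^4 + 4.3896*x^3 + 10.288*x^2 + 4.3254*x + 4.8896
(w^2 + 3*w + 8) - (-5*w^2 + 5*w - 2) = 6*w^2 - 2*w + 10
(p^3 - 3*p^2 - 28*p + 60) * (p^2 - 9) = p^5 - 3*p^4 - 37*p^3 + 87*p^2 + 252*p - 540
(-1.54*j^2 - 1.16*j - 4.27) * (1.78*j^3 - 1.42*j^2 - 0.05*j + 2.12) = -2.7412*j^5 + 0.122*j^4 - 5.8764*j^3 + 2.8566*j^2 - 2.2457*j - 9.0524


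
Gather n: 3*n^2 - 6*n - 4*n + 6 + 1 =3*n^2 - 10*n + 7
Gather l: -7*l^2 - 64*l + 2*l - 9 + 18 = -7*l^2 - 62*l + 9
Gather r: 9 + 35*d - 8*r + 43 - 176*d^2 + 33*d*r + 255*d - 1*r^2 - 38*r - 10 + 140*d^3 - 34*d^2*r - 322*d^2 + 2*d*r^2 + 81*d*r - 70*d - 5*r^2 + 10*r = 140*d^3 - 498*d^2 + 220*d + r^2*(2*d - 6) + r*(-34*d^2 + 114*d - 36) + 42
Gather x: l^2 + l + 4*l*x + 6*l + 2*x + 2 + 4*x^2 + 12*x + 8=l^2 + 7*l + 4*x^2 + x*(4*l + 14) + 10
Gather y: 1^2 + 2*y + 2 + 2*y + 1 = 4*y + 4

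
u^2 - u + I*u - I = (u - 1)*(u + I)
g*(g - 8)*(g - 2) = g^3 - 10*g^2 + 16*g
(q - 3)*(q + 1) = q^2 - 2*q - 3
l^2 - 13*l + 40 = (l - 8)*(l - 5)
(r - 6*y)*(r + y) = r^2 - 5*r*y - 6*y^2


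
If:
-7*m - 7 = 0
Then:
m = -1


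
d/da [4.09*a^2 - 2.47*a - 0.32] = 8.18*a - 2.47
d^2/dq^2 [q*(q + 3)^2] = 6*q + 12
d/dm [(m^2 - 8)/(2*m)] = 1/2 + 4/m^2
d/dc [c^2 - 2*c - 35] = 2*c - 2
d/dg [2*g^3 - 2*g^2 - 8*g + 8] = 6*g^2 - 4*g - 8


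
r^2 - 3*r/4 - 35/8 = (r - 5/2)*(r + 7/4)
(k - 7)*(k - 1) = k^2 - 8*k + 7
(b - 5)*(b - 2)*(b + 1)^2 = b^4 - 5*b^3 - 3*b^2 + 13*b + 10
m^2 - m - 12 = (m - 4)*(m + 3)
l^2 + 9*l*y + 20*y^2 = (l + 4*y)*(l + 5*y)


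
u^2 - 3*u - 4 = (u - 4)*(u + 1)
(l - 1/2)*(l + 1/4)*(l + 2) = l^3 + 7*l^2/4 - 5*l/8 - 1/4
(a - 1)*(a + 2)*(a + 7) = a^3 + 8*a^2 + 5*a - 14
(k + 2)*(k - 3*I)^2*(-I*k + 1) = -I*k^4 - 5*k^3 - 2*I*k^3 - 10*k^2 + 3*I*k^2 - 9*k + 6*I*k - 18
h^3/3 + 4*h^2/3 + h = h*(h/3 + 1/3)*(h + 3)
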